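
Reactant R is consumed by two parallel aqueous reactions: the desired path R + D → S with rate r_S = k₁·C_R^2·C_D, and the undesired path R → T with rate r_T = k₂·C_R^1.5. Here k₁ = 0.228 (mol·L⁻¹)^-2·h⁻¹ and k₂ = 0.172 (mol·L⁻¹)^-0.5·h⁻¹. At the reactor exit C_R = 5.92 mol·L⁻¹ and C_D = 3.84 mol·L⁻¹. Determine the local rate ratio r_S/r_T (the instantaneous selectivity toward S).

12.4

S_{S/T} = r_S/r_T = (k₁·C_R^2·C_D)/(k₂·C_R^1.5) = (k₁/k₂)·C_R^0.5·C_D.
= (0.228×5.920^2×3.840) / (0.172×5.920^1.5) = 30.68/2.477 = 12.4.
Since the desired path is higher order in R, keeping C_R high (PFR or concentrated feed) favours S.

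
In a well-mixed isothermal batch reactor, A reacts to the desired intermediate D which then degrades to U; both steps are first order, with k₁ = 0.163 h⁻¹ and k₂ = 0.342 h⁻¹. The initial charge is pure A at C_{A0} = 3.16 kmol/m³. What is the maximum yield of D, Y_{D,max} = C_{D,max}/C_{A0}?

For a first-order series the maximum intermediate yield is C_{D,max}/C_{A0} = (k₁/k₂)^[k₂/(k₂−k₁)].
= (0.163/0.342)^(0.342/(0.342−0.163)) = (0.4766)^(1.911) = 0.2427.

0.243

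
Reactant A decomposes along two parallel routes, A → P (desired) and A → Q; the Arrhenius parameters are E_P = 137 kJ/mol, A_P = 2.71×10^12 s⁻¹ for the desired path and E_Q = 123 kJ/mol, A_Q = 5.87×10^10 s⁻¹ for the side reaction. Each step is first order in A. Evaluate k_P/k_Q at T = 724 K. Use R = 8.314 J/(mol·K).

4.51

With equal orders, S_{P/Q} = k_P/k_Q = (A_P/A_Q)·exp[(E_Q−E_P)/(RT)].
(E_Q−E_P)/(RT) = (123−137)×10³/(8.314×724) = -14000/6019 = -2.326.
k_P/k_Q = (2.71×10^12/5.87×10^10)·exp(-2.326) = 46.17 × 0.09770 = 4.51.
Since E_P > E_Q, raising the temperature improves selectivity toward P.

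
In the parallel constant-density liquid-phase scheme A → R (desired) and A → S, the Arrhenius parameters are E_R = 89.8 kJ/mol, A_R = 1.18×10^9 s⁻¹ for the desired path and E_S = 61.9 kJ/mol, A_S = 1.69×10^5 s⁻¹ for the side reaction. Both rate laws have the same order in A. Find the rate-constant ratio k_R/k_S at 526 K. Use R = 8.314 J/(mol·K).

11.8

k_R/k_S = (A_R/A_S)·exp[−(E_R−E_S)/(RT)] = (A_R/A_S)·exp[(E_S−E_R)/(RT)].
(E_S−E_R)/(RT) = (61.9−89.8)×10³/(8.314×526) = -27900/4373 = -6.380.
k_R/k_S = (1.18×10^9/1.69×10^5)·exp(-6.380) = 6982 × 0.001695 = 11.8.
Since E_R > E_S, raising the temperature improves selectivity toward R.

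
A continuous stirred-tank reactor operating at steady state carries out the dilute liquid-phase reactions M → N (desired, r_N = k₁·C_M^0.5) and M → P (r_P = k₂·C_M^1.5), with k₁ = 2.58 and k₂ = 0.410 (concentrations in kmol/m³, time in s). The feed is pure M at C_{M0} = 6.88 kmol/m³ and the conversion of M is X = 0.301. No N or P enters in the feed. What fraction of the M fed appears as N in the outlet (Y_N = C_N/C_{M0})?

0.171

Exit C_M = C_{M0}(1−X) = 6.88×0.699 = 4.809 kmol/m³.
In a CSTR the entire volume is at exit conditions, so r_N = 2.58×4.809^0.5 = 5.658 and r_P = 0.410×4.809^1.5 = 4.324.
Fraction of consumed M going to N: r_N/(r_N+r_P) = 0.5668.
C_N = 0.5668·C_{M0}·X = 0.5668×6.88×0.301 = 1.17 kmol/m³; Y_N = C_N/C_{M0} = 0.171.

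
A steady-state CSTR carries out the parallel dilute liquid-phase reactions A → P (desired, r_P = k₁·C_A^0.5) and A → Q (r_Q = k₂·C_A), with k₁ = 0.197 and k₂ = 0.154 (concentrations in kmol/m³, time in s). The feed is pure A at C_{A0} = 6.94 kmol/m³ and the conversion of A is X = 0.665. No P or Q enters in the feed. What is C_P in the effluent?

2.11 kmol/m³

Exit C_A = C_{A0}(1−X) = 6.94×0.335 = 2.325 kmol/m³.
In a CSTR the entire volume is at exit conditions, so r_P = 0.197×2.325^0.5 = 0.3004 and r_Q = 0.154×2.325 = 0.3580.
Fraction of consumed A going to P: r_P/(r_P+r_Q) = 0.4562.
C_P = 0.4562·C_{A0}·X = 0.4562×6.94×0.665 = 2.11 kmol/m³.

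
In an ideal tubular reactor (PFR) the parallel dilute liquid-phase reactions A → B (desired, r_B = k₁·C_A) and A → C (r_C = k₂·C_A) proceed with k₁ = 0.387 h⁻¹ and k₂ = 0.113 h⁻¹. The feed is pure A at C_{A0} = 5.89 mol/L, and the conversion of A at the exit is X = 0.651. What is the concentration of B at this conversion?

C_A = C_{A0}(1−X) = 2.056 mol/L.
Both paths are first order in A, so the instantaneous fraction to B is constant: dC_B/d(−C_A) = k₁/(k₁+k₂) = 0.7740.
C_B = 0.7740·(C_{A0}−C_A) = 0.7740×3.834 = 2.97 mol/L.

2.97 mol/L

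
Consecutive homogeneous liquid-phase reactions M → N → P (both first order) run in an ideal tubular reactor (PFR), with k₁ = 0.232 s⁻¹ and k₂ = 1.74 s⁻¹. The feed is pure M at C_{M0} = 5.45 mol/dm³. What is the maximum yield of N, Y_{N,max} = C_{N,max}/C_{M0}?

0.0978

At the optimum, C_{N,max}/C_{M0} = (k₁/k₂)^[k₂/(k₂−k₁)].
= (0.232/1.74)^(1.74/(1.74−0.232)) = (0.1333)^(1.154) = 0.09779.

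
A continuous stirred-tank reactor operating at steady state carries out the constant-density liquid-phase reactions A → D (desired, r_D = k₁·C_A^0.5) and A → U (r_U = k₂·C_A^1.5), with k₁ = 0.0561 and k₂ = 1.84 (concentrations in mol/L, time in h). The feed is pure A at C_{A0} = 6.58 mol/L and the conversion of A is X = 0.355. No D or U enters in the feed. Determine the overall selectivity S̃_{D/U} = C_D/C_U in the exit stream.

Exit C_A = C_{A0}(1−X) = 6.58×0.645 = 4.244 mol/L.
In a CSTR the entire volume is at exit conditions, so r_D = 0.0561×4.244^0.5 = 0.1156 and r_U = 1.84×4.244^1.5 = 16.09.
Overall selectivity = C_D/C_U = r_Dτ/(r_Uτ) = r_D/r_U = 0.00718.

0.00718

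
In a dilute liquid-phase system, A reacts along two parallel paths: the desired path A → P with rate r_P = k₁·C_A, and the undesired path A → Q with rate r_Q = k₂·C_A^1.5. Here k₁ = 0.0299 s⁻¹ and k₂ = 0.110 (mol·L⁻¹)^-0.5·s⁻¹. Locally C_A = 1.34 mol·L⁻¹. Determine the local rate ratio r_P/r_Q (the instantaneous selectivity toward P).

S_{P/Q} = r_P/r_Q = (k₁·C_A)/(k₂·C_A^1.5) = (k₁/k₂)·C_A^-0.5.
= (0.0299×1.340) / (0.110×1.340^1.5) = 0.04007/0.1706 = 0.235.
The undesired path is higher order in A, so low C_A (CSTR or dilute feed) favours P.

0.235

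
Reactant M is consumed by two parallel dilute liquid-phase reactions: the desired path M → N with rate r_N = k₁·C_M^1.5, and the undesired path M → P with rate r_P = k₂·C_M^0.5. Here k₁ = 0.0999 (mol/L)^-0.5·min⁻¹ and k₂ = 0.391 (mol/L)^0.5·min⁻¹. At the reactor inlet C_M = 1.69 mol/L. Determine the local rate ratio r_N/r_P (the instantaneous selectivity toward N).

S_{N/P} = r_N/r_P = (k₁·C_M^1.5)/(k₂·C_M^0.5) = (k₁/k₂)·C_M.
= (0.0999×1.690^1.5) / (0.391×1.690^0.5) = 0.2195/0.5083 = 0.432.

0.432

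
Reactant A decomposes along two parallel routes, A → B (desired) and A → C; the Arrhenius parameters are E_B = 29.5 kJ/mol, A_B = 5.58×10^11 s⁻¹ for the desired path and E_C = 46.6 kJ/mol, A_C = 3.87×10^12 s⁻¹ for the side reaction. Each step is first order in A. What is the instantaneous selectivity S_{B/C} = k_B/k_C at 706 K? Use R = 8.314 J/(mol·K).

With equal orders, S_{B/C} = k_B/k_C = (A_B/A_C)·exp[(E_C−E_B)/(RT)].
(E_C−E_B)/(RT) = (46.6−29.5)×10³/(8.314×706) = 17100/5870 = 2.913.
k_B/k_C = (5.58×10^11/3.87×10^12)·exp(2.913) = 0.1442 × 18.42 = 2.66.

2.66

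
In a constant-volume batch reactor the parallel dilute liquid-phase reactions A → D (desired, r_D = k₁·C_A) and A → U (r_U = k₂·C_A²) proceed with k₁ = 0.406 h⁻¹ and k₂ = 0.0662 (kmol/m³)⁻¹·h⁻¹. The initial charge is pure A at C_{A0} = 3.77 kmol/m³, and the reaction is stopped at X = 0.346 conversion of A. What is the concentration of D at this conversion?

C_A = C_{A0}(1−X) = 2.466 kmol/m³.
Along a PFR/batch, dC_D/dC_A = −r_D/(r_D+r_U) = −k₁/(k₁+k₂·C_A).
Integrating from C_{A0} to C_A: C_D = (0.406/0.0662)·ln[(0.406+0.0662·3.77)/(0.406+0.0662·2.47)] = 6.133·ln(0.6556/0.5692) = 0.8662 kmol/m³.

0.866 kmol/m³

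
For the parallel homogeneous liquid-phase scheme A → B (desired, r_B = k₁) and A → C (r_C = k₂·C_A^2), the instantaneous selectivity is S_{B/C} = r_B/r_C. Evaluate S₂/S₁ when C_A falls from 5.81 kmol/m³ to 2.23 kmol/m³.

S_{B/C} = (k₁/k₂)·C_A^-2, so S₂/S₁ = (C_{A,2}/C_{A,1})^-2.
= (2.23/5.81)^(-2) = (0.3838)^(-2) = 6.79.
Selectivity toward B rises as C_A falls — low-concentration operation is favoured.

6.79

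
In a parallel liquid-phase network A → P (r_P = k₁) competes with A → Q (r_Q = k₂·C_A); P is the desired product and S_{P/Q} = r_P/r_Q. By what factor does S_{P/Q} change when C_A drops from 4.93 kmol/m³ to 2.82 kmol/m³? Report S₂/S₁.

1.75

S_{P/Q} = (k₁/k₂)·C_A⁻¹, so S₂/S₁ = (C_{A,2}/C_{A,1})⁻¹.
= 4.93/2.82 = 1.75.
Selectivity toward P rises as C_A falls — low-concentration operation is favoured.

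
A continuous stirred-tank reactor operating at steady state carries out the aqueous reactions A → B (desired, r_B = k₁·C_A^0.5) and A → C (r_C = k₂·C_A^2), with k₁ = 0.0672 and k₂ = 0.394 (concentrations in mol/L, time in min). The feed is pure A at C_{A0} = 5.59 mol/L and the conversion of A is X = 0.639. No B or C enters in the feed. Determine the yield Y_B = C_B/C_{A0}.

Exit C_A = C_{A0}(1−X) = 5.59×0.361 = 2.018 mol/L.
Rates in a CSTR are evaluated at the outlet concentration: r_B = 0.0672×2.018^0.5 = 0.09546, r_C = 0.394×2.018^2 = 1.604.
Fraction of consumed A going to B: r_B/(r_B+r_C) = 0.05616.
C_B = 0.05616·C_{A0}·X = 0.05616×5.59×0.639 = 0.201 mol/L; Y_B = C_B/C_{A0} = 0.0359.

0.0359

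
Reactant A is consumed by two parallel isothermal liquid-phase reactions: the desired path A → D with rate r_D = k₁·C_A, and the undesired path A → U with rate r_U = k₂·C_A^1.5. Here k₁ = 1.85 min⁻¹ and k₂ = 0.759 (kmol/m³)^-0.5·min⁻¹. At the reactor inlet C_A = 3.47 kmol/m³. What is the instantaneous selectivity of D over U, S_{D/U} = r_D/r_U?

S_{D/U} = r_D/r_U = (k₁·C_A)/(k₂·C_A^1.5) = (k₁/k₂)·C_A^-0.5.
= (1.85×3.470) / (0.759×3.470^1.5) = 6.420/4.906 = 1.31.
The undesired path is higher order in A, so low C_A (CSTR or dilute feed) favours D.

1.31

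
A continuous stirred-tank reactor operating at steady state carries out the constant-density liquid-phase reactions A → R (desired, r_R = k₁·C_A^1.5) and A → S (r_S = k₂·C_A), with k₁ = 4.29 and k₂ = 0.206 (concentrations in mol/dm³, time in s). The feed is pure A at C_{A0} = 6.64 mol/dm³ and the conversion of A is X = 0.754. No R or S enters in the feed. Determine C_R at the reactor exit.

Exit C_A = C_{A0}(1−X) = 6.64×0.246 = 1.633 mol/dm³.
In a CSTR the entire volume is at exit conditions, so r_R = 4.29×1.633^1.5 = 8.956 and r_S = 0.206×1.633 = 0.3365.
Fraction of consumed A going to R: r_R/(r_R+r_S) = 0.9638.
C_R = 0.9638·C_{A0}·X = 0.9638×6.64×0.754 = 4.83 mol/dm³.

4.83 mol/dm³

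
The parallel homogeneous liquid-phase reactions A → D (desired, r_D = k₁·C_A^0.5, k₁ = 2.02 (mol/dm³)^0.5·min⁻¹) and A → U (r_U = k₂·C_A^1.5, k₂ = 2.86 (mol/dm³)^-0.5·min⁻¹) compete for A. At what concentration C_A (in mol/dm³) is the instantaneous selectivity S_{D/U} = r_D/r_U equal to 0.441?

S_{D/U} = (k₁/k₂)·C_A⁻¹ ⇒ C_A = (S·k₂/k₁)^(-1).
= (0.441×2.86/2.02)^(-1) = (0.6244)^(-1) = 1.60 mol/dm³.

1.60 mol/dm³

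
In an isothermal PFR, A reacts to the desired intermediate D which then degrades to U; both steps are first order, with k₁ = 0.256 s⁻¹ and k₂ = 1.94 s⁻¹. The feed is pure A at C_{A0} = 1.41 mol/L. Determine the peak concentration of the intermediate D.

For a first-order series the maximum intermediate yield is C_{D,max}/C_{A0} = (k₁/k₂)^[k₂/(k₂−k₁)].
= (0.256/1.94)^(1.94/(1.94−0.256)) = (0.1320)^(1.152) = 0.09699.
C_{D,max} = 0.09699×1.41 = 0.137 mol/L.

0.137 mol/L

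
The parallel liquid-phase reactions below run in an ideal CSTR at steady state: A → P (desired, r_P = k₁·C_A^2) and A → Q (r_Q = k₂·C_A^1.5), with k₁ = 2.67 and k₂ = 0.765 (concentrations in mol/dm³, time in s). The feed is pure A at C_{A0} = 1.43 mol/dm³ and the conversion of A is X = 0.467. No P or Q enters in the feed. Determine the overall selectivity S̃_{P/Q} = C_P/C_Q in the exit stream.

3.05

Exit C_A = C_{A0}(1−X) = 1.43×0.533 = 0.7622 mol/dm³.
In a CSTR the entire volume is at exit conditions, so r_P = 2.67×0.7622^2 = 1.551 and r_Q = 0.765×0.7622^1.5 = 0.5090.
Overall selectivity = C_P/C_Q = r_Pτ/(r_Qτ) = r_P/r_Q = 3.05.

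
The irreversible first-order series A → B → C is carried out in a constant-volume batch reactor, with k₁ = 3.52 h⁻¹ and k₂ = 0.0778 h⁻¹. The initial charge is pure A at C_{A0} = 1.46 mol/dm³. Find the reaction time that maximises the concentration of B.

1.11 h

Setting dC_B/dt = 0 gives t_opt = ln(k₂/k₁)/(k₂−k₁).
= ln(0.0778/3.52)/(0.0778−3.52) = ln(0.02210)/-3.442 = -3.812/-3.442 = 1.11 h.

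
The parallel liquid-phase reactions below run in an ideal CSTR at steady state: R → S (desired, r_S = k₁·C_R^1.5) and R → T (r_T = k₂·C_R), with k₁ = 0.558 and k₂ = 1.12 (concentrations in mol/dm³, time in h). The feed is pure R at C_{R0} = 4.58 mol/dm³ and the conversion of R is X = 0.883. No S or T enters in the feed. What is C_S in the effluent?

Exit C_R = C_{R0}(1−X) = 4.58×0.117 = 0.5359 mol/dm³.
In a CSTR the entire volume is at exit conditions, so r_S = 0.558×0.5359^1.5 = 0.2189 and r_T = 1.12×0.5359 = 0.6002.
Fraction of consumed R going to S: r_S/(r_S+r_T) = 0.2672.
C_S = 0.2672·C_{R0}·X = 0.2672×4.58×0.883 = 1.08 mol/dm³.

1.08 mol/dm³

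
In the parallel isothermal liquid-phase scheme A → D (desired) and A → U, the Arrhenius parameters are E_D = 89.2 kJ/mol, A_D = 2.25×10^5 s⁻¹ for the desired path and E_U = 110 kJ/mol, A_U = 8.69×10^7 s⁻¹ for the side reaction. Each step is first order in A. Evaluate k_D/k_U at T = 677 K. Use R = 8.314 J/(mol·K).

With equal orders, S_{D/U} = k_D/k_U = (A_D/A_U)·exp[(E_U−E_D)/(RT)].
(E_U−E_D)/(RT) = (110−89.2)×10³/(8.314×677) = 20800/5629 = 3.695.
k_D/k_U = (2.25×10^5/8.69×10^7)·exp(3.695) = 0.002589 × 40.26 = 0.104.
Since E_D < E_U, lowering the temperature improves selectivity toward D.

0.104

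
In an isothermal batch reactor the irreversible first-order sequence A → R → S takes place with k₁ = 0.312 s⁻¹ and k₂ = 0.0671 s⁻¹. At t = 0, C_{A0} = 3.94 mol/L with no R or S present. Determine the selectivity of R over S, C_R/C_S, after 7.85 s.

The intermediate concentration in a first-order A→B→C sequence is C_R = k₁C_{A0}(e^(−k₁t) − e^(−k₂t))/(k₂−k₁).
e^(−k₁t) = e^(−0.312×7.85) = e^(−2.449) = 0.08636; e^(−k₂t) = e^(−0.5267) = 0.5905.
C_R = 0.312×3.94/(0.0671−0.312) × (0.08636−0.5905) = (-5.020)×(-0.5042) = 2.531 mol/L.
C_A = C_{A0}e^(−k₁t) = 0.3403 mol/L, so C_S = C_{A0}−C_A−C_R = 1.069 mol/L; C_R/C_S = 2.37.

2.37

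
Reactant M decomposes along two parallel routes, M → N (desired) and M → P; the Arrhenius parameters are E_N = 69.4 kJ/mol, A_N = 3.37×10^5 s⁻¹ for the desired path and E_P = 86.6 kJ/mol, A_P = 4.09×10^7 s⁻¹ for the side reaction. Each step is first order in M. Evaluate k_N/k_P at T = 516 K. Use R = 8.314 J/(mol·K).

0.454

Since both paths have the same order in M, the concentration cancels and S_{N/P} = k_N/k_P = (A_N/A_P)·exp[(E_P−E_N)/(RT)].
(E_P−E_N)/(RT) = (86.6−69.4)×10³/(8.314×516) = 17200/4290 = 4.009.
k_N/k_P = (3.37×10^5/4.09×10^7)·exp(4.009) = 0.008240 × 55.11 = 0.454.
Since E_N < E_P, lowering the temperature improves selectivity toward N.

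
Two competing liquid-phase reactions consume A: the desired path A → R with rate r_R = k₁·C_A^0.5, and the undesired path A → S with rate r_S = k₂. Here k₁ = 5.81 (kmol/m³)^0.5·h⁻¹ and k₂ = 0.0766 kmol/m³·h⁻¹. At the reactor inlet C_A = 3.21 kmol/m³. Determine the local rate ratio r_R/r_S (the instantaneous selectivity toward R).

S_{R/S} = r_R/r_S = (k₁·C_A^0.5)/(k₂) = (k₁/k₂)·C_A^0.5.
= (5.81×3.210^0.5) / (0.0766) = 10.41/0.07660 = 136.

136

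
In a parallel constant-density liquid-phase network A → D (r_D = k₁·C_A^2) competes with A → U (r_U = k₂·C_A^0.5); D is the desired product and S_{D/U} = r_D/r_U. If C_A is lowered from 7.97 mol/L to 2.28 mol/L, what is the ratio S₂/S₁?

S_{D/U} = (k₁/k₂)·C_A^1.5, so S₂/S₁ = (C_{A,2}/C_{A,1})^1.5.
= (2.28/7.97)^1.5 = (0.2861)^1.5 = 0.153.

0.153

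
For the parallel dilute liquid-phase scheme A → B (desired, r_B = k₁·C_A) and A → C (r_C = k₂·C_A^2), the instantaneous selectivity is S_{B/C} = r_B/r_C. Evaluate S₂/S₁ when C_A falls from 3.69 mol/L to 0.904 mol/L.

4.08

S_{B/C} = (k₁/k₂)·C_A⁻¹, so S₂/S₁ = (C_{A,2}/C_{A,1})⁻¹.
= 3.69/0.904 = 4.08.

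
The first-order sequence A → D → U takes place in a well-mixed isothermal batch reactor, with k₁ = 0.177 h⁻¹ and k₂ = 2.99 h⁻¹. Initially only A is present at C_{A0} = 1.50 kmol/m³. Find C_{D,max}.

At the optimum, C_{D,max}/C_{A0} = (k₁/k₂)^[k₂/(k₂−k₁)].
= (0.177/2.99)^(2.99/(2.99−0.177)) = (0.05920)^(1.063) = 0.04955.
C_{D,max} = 0.04955×1.50 = 0.0743 kmol/m³.

0.0743 kmol/m³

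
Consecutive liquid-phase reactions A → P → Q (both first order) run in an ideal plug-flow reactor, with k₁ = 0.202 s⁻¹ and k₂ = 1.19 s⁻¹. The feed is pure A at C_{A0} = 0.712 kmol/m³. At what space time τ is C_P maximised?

1.79 s

Setting dC_P/dτ = 0 gives τ_opt = ln(k₂/k₁)/(k₂−k₁).
= ln(1.19/0.202)/(1.19−0.202) = ln(5.891)/0.9880 = 1.773/0.9880 = 1.79 s.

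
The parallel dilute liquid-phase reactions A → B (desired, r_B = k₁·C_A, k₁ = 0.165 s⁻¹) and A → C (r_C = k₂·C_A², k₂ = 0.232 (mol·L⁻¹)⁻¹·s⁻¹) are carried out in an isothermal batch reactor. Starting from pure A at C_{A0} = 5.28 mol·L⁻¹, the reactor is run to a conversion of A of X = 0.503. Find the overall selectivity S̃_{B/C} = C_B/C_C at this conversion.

0.186

C_A = C_{A0}(1−X) = 2.624 mol·L⁻¹.
Along a PFR/batch, dC_B/dC_A = −r_B/(r_B+r_C) = −k₁/(k₁+k₂·C_A).
Integrating from C_{A0} to C_A: C_B = (0.165/0.232)·ln[(0.165+0.232·5.28)/(0.165+0.232·2.62)] = 0.7112·ln(1.390/0.7738) = 0.4166 mol·L⁻¹.
C_C = (C_{A0}−C_A)−C_B = 2.239 mol·L⁻¹; S̃_{B/C} = 0.4166/2.239 = 0.186.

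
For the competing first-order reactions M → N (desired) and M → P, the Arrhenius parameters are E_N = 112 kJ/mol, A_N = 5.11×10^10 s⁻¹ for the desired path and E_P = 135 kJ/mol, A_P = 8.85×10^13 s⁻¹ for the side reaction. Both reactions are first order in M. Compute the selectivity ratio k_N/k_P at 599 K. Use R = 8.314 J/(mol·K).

0.0585

Since both paths have the same order in M, the concentration cancels and S_{N/P} = k_N/k_P = (A_N/A_P)·exp[(E_P−E_N)/(RT)].
(E_P−E_N)/(RT) = (135−112)×10³/(8.314×599) = 23000/4980 = 4.618.
k_N/k_P = (5.11×10^10/8.85×10^13)·exp(4.618) = 5.774×10^-4 × 101.3 = 0.0585.
Since E_N < E_P, lowering the temperature improves selectivity toward N.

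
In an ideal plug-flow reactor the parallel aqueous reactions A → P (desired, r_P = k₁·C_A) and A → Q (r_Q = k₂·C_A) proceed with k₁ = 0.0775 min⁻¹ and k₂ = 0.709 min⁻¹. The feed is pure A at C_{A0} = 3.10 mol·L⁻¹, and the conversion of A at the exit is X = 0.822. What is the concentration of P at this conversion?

C_A = C_{A0}(1−X) = 0.5518 mol·L⁻¹.
Both paths are first order in A, so the instantaneous fraction to P is constant: dC_P/d(−C_A) = k₁/(k₁+k₂) = 0.09854.
C_P = 0.09854·(C_{A0}−C_A) = 0.09854×2.548 = 0.251 mol·L⁻¹.

0.251 mol·L⁻¹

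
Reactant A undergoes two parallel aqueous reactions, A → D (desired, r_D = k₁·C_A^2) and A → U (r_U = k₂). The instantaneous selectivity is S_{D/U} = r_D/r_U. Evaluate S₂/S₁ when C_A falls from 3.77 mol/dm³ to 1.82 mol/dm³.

0.233

S_{D/U} = (k₁/k₂)·C_A^2, so S₂/S₁ = (C_{A,2}/C_{A,1})^2.
= (1.82/3.77)^2 = (0.4828)^2 = 0.233.
Selectivity toward D falls as C_A falls — high-concentration operation is favoured.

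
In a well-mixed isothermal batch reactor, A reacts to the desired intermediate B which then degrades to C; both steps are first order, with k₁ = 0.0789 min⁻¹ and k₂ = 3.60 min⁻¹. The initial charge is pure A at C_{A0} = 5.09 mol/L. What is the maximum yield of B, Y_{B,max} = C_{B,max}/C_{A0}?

At the optimum, C_{B,max}/C_{A0} = (k₁/k₂)^[k₂/(k₂−k₁)].
= (0.0789/3.60)^(3.60/(3.60−0.0789)) = (0.02192)^(1.022) = 0.02012.

0.0201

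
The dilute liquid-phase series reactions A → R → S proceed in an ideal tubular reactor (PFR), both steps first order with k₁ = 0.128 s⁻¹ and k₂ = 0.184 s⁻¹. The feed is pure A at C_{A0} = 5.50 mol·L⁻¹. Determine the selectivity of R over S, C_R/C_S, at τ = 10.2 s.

0.587

For first-order series with pure A initially, C_R(τ) = k₁C_{A0}/(k₂−k₁)·(e^(−k₁τ) − e^(−k₂τ)).
e^(−k₁τ) = e^(−0.128×10.2) = e^(−1.306) = 0.2710; e^(−k₂τ) = e^(−1.877) = 0.1531.
C_R = 0.128×5.50/(0.184−0.128) × (0.2710−0.1531) = 12.57×0.1179 = 1.483 mol·L⁻¹.
C_A = C_{A0}e^(−k₁τ) = 1.491 mol·L⁻¹, so C_S = C_{A0}−C_A−C_R = 2.527 mol·L⁻¹; C_R/C_S = 0.587.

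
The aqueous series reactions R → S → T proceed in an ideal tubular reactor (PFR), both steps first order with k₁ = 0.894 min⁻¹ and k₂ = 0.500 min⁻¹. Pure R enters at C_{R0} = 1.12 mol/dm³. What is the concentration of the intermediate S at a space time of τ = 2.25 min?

For first-order series with pure R initially, C_S(τ) = k₁C_{R0}/(k₂−k₁)·(e^(−k₁τ) − e^(−k₂τ)).
e^(−k₁τ) = e^(−0.894×2.25) = e^(−2.011) = 0.1338; e^(−k₂τ) = e^(−1.125) = 0.3247.
C_S = 0.894×1.12/(0.500−0.894) × (0.1338−0.3247) = (-2.541)×(-0.1909) = 0.4850 mol/dm³.

0.485 mol/dm³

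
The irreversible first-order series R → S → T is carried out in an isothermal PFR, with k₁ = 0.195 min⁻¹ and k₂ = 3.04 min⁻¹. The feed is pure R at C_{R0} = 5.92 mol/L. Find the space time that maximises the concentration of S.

0.965 min

For first-order series the maximum of C_S occurs at τ_opt = ln(k₂/k₁)/(k₂−k₁).
= ln(3.04/0.195)/(3.04−0.195) = ln(15.59)/2.845 = 2.747/2.845 = 0.965 min.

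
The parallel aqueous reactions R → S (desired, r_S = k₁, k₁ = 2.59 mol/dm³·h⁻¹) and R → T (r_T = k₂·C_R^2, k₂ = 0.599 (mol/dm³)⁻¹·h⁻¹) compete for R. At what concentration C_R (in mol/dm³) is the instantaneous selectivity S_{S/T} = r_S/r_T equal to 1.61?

1.64 mol/dm³

S_{S/T} = (k₁/k₂)·C_R^-2 ⇒ C_R = (S·k₂/k₁)^(-0.5).
= (1.61×0.599/2.59)^(-0.5) = (0.3724)^(-0.5) = 1.64 mol/dm³.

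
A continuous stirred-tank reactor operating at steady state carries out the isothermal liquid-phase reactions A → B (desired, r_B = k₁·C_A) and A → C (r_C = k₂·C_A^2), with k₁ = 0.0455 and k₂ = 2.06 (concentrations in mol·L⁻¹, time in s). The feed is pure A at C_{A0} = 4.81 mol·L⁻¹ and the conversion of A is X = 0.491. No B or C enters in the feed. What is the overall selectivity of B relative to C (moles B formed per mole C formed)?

0.00902

Exit C_A = C_{A0}(1−X) = 4.81×0.509 = 2.448 mol·L⁻¹.
In a CSTR the entire volume is at exit conditions, so r_B = 0.0455×2.448 = 0.1114 and r_C = 2.06×2.448^2 = 12.35.
Overall selectivity = C_B/C_C = r_Bτ/(r_Cτ) = r_B/r_C = 0.00902.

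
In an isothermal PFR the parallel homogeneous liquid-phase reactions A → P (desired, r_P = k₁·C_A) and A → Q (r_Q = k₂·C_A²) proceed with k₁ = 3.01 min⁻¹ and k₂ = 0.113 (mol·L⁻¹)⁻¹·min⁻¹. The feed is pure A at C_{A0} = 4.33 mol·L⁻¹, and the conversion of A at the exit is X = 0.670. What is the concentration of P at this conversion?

C_A = C_{A0}(1−X) = 1.429 mol·L⁻¹.
Along a PFR/batch, dC_P/dC_A = −r_P/(r_P+r_Q) = −k₁/(k₁+k₂·C_A).
Integrating from C_{A0} to C_A: C_P = (3.01/0.113)·ln[(3.01+0.113·4.33)/(3.01+0.113·1.43)] = 26.64·ln(3.499/3.171) = 2.620 mol·L⁻¹.

2.62 mol·L⁻¹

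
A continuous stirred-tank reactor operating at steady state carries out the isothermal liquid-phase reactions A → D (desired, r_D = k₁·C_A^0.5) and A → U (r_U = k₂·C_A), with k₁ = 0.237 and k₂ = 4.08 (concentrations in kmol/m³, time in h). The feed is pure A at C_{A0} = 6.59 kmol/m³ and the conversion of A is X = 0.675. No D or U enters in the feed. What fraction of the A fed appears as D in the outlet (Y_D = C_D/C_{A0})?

Exit C_A = C_{A0}(1−X) = 6.59×0.325 = 2.142 kmol/m³.
A CSTR operates uniformly at the exit composition, giving r_D = 0.3468 and r_U = 8.738 (each k·C_A^n at C_A = 2.142).
Fraction of consumed A going to D: r_D/(r_D+r_U) = 0.03818.
C_D = 0.03818·C_{A0}·X = 0.03818×6.59×0.675 = 0.170 kmol/m³; Y_D = C_D/C_{A0} = 0.0258.

0.0258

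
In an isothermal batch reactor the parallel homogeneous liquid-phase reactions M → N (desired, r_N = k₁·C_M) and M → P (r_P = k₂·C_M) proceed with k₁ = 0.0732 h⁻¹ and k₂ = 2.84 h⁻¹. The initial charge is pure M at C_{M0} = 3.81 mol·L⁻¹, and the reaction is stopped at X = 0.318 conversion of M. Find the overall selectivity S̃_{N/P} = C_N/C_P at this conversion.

0.0258

C_M = C_{M0}(1−X) = 2.598 mol·L⁻¹.
Both paths are first order in M, so the instantaneous fraction to N is constant: dC_N/d(−C_M) = k₁/(k₁+k₂) = 0.02513.
C_N = 0.02513·(C_{M0}−C_M) = 0.02513×1.212 = 0.0304 mol·L⁻¹.
C_P = (C_{M0}−C_M)−C_N = 1.181 mol·L⁻¹; S̃_{N/P} = 0.03044/1.181 = 0.0258.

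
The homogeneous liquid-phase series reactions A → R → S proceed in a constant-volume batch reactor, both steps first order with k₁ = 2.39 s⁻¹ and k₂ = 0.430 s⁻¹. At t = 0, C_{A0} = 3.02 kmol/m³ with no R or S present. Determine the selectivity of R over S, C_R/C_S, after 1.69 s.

The intermediate concentration in a first-order A→B→C sequence is C_R = k₁C_{A0}(e^(−k₁t) − e^(−k₂t))/(k₂−k₁).
e^(−k₁t) = e^(−2.39×1.69) = e^(−4.039) = 0.01761; e^(−k₂t) = e^(−0.7267) = 0.4835.
C_R = 2.39×3.02/(0.430−2.39) × (0.01761−0.4835) = (-3.683)×(-0.4659) = 1.716 kmol/m³.
C_A = C_{A0}e^(−k₁t) = 0.05319 kmol/m³, so C_S = C_{A0}−C_A−C_R = 1.251 kmol/m³; C_R/C_S = 1.37.

1.37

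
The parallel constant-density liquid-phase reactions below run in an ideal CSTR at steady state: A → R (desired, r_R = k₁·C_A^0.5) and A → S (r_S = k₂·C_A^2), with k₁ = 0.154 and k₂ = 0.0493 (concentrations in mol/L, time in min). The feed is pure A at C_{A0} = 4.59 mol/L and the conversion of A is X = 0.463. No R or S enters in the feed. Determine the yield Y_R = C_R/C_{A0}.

Exit C_A = C_{A0}(1−X) = 4.59×0.537 = 2.465 mol/L.
In a CSTR the entire volume is at exit conditions, so r_R = 0.154×2.465^0.5 = 0.2418 and r_S = 0.0493×2.465^2 = 0.2995.
Fraction of consumed A going to R: r_R/(r_R+r_S) = 0.4467.
C_R = 0.4467·C_{A0}·X = 0.4467×4.59×0.463 = 0.949 mol/L; Y_R = C_R/C_{A0} = 0.207.

0.207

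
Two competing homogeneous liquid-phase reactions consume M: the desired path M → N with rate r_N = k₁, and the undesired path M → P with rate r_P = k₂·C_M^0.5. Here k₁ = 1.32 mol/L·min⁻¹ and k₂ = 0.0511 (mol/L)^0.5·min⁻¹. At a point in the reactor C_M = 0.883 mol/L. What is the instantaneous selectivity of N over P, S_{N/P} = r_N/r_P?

S_{N/P} = r_N/r_P = (k₁)/(k₂·C_M^0.5) = (k₁/k₂)·C_M^-0.5.
= (1.32) / (0.0511×0.8830^0.5) = 1.320/0.04802 = 27.5.
The undesired path is higher order in M, so low C_M (CSTR or dilute feed) favours N.

27.5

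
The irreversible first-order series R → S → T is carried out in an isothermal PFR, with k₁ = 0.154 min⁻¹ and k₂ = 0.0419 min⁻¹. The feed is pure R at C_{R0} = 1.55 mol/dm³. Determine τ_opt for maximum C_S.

The intermediate peaks when r₁ = r₂, i.e. k₁e^(−k₁τ) = k₂e^(−k₂τ), giving τ_opt = ln(k₂/k₁)/(k₂−k₁).
= ln(0.0419/0.154)/(0.0419−0.154) = ln(0.2721)/-0.1121 = -1.302/-0.1121 = 11.6 min.

11.6 min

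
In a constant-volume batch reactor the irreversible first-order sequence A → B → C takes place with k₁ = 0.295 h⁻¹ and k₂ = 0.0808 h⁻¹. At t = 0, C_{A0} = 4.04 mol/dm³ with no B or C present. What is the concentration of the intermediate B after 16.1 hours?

The intermediate concentration in a first-order A→B→C sequence is C_B = k₁C_{A0}(e^(−k₁t) − e^(−k₂t))/(k₂−k₁).
e^(−k₁t) = e^(−0.295×16.1) = e^(−4.750) = 0.008656; e^(−k₂t) = e^(−1.301) = 0.2723.
C_B = 0.295×4.04/(0.0808−0.295) × (0.008656−0.2723) = (-5.564)×(-0.2636) = 1.467 mol/dm³.

1.47 mol/dm³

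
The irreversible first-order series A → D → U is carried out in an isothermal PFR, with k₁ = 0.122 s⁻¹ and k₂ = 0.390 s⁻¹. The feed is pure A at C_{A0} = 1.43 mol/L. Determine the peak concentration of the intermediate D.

0.264 mol/L

Evaluating C_D at τ_opt = ln(k₂/k₁)/(k₂−k₁) gives C_{D,max}/C_{A0} = (k₁/k₂)^[k₂/(k₂−k₁)].
= (0.122/0.390)^(0.390/(0.390−0.122)) = (0.3128)^(1.455) = 0.1843.
C_{D,max} = 0.1843×1.43 = 0.264 mol/L.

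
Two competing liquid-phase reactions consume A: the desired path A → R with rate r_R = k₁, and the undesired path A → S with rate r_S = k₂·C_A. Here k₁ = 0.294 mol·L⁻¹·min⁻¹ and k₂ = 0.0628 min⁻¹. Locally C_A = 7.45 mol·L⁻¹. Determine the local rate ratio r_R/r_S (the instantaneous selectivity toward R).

S_{R/S} = r_R/r_S = (k₁)/(k₂·C_A) = (k₁/k₂)·C_A⁻¹.
= (0.294) / (0.0628×7.450) = 0.2940/0.4679 = 0.628.

0.628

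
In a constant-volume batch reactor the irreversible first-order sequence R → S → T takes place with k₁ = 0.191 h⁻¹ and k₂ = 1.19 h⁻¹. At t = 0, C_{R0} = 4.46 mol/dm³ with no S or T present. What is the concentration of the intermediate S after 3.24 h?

0.441 mol/dm³

For first-order series with pure R initially, C_S(t) = k₁C_{R0}/(k₂−k₁)·(e^(−k₁t) − e^(−k₂t)).
e^(−k₁t) = e^(−0.191×3.24) = e^(−0.6188) = 0.5386; e^(−k₂t) = e^(−3.856) = 0.02116.
C_S = 0.191×4.46/(1.19−0.191) × (0.5386−0.02116) = 0.8527×0.5174 = 0.4412 mol/dm³.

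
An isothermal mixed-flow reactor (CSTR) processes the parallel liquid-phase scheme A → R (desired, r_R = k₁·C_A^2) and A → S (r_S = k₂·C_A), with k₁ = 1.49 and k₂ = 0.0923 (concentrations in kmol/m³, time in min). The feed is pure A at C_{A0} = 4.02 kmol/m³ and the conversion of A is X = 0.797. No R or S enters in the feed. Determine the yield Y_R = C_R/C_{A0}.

0.741

Exit C_A = C_{A0}(1−X) = 4.02×0.203 = 0.8161 kmol/m³.
A CSTR operates uniformly at the exit composition, giving r_R = 0.9923 and r_S = 0.07532 (each k·C_A^n at C_A = 0.8161).
Fraction of consumed A going to R: r_R/(r_R+r_S) = 0.9294.
C_R = 0.9294·C_{A0}·X = 0.9294×4.02×0.797 = 2.98 kmol/m³; Y_R = C_R/C_{A0} = 0.741.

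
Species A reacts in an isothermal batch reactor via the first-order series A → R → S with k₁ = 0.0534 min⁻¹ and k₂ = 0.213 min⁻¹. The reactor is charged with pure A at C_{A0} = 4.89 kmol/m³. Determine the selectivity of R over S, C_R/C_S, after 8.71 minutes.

For first-order series with pure A initially, C_R(t) = k₁C_{A0}/(k₂−k₁)·(e^(−k₁t) − e^(−k₂t)).
e^(−k₁t) = e^(−0.0534×8.71) = e^(−0.4651) = 0.6281; e^(−k₂t) = e^(−1.855) = 0.1564.
C_R = 0.0534×4.89/(0.213−0.0534) × (0.6281−0.1564) = 1.636×0.4716 = 0.7717 kmol/m³.
C_A = C_{A0}e^(−k₁t) = 3.071 kmol/m³, so C_S = C_{A0}−C_A−C_R = 1.047 kmol/m³; C_R/C_S = 0.737.

0.737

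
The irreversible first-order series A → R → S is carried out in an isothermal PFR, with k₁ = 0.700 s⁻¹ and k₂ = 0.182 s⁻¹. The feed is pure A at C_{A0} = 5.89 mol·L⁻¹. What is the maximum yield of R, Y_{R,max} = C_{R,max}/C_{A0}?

For a first-order series the maximum intermediate yield is C_{R,max}/C_{A0} = (k₁/k₂)^[k₂/(k₂−k₁)].
= (0.700/0.182)^(0.182/(0.182−0.700)) = (3.846)^(-0.3514) = 0.6229.

0.623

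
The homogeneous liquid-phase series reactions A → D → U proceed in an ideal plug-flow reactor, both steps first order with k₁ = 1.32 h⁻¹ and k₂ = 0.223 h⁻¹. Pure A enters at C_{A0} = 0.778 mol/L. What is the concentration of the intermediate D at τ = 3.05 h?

0.457 mol/L

The intermediate concentration in a first-order A→B→C sequence is C_D = k₁C_{A0}(e^(−k₁τ) − e^(−k₂τ))/(k₂−k₁).
e^(−k₁τ) = e^(−1.32×3.05) = e^(−4.026) = 0.01785; e^(−k₂τ) = e^(−0.6801) = 0.5065.
C_D = 1.32×0.778/(0.223−1.32) × (0.01785−0.5065) = (-0.9362)×(-0.4887) = 0.4575 mol/L.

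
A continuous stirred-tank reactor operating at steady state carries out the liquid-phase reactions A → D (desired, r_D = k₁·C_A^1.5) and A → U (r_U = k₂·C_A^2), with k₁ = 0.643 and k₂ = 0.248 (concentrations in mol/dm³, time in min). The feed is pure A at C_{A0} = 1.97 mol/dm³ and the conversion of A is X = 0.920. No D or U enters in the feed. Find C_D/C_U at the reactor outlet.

Exit C_A = C_{A0}(1−X) = 1.97×0.0800 = 0.1576 mol/dm³.
In a CSTR the entire volume is at exit conditions, so r_D = 0.643×0.1576^1.5 = 0.04023 and r_U = 0.248×0.1576^2 = 0.006160.
Overall selectivity = C_D/C_U = r_Dτ/(r_Uτ) = r_D/r_U = 6.53.

6.53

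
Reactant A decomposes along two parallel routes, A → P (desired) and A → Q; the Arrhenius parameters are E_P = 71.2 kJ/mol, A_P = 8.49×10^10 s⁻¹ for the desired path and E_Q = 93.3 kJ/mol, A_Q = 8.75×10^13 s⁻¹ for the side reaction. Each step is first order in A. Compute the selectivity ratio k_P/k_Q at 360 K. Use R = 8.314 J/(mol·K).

Since both paths have the same order in A, the concentration cancels and S_{P/Q} = k_P/k_Q = (A_P/A_Q)·exp[(E_Q−E_P)/(RT)].
(E_Q−E_P)/(RT) = (93.3−71.2)×10³/(8.314×360) = 22100/2993 = 7.384.
k_P/k_Q = (8.49×10^10/8.75×10^13)·exp(7.384) = 9.703×10^-4 × 1610 = 1.56.

1.56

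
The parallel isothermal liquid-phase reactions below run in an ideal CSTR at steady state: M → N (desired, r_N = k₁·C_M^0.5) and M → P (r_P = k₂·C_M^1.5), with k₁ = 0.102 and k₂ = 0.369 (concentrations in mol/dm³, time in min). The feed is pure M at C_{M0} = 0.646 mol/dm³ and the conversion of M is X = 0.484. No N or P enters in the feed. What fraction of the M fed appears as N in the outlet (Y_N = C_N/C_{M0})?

0.219

Exit C_M = C_{M0}(1−X) = 0.646×0.516 = 0.3333 mol/dm³.
In a CSTR the entire volume is at exit conditions, so r_N = 0.102×0.3333^0.5 = 0.05889 and r_P = 0.369×0.3333^1.5 = 0.07101.
Fraction of consumed M going to N: r_N/(r_N+r_P) = 0.4533.
C_N = 0.4533·C_{M0}·X = 0.4533×0.646×0.484 = 0.142 mol/dm³; Y_N = C_N/C_{M0} = 0.219.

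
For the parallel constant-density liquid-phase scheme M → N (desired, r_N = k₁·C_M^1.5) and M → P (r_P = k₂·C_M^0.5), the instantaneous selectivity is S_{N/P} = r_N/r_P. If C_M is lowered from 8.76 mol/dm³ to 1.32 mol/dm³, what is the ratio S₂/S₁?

S_{N/P} = (k₁/k₂)·C_M, so S₂/S₁ = (C_{M,2}/C_{M,1}).
= 1.32/8.76 = 0.151.

0.151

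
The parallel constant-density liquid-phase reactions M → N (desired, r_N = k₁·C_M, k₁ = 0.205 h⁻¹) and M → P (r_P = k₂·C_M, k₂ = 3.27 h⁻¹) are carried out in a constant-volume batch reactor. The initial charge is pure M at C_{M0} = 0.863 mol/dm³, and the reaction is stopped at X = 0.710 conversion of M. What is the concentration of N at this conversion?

C_M = C_{M0}(1−X) = 0.2503 mol/dm³.
Both paths are first order in M, so the instantaneous fraction to N is constant: dC_N/d(−C_M) = k₁/(k₁+k₂) = 0.05899.
C_N = 0.05899·(C_{M0}−C_M) = 0.05899×0.6127 = 0.0361 mol/dm³.

0.0361 mol/dm³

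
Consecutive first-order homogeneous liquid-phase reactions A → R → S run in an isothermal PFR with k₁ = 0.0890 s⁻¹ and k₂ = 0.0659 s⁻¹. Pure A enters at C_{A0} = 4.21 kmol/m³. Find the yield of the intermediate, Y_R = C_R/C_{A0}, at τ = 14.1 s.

0.423

The intermediate concentration in a first-order A→B→C sequence is C_R = k₁C_{A0}(e^(−k₁τ) − e^(−k₂τ))/(k₂−k₁).
e^(−k₁τ) = e^(−0.0890×14.1) = e^(−1.255) = 0.2851; e^(−k₂τ) = e^(−0.9292) = 0.3949.
C_R = 0.0890×4.21/(0.0659−0.0890) × (0.2851−0.3949) = (-16.22)×(-0.1098) = 1.780 kmol/m³.
Y_R = C_R/C_{A0} = 1.780/4.21 = 0.423.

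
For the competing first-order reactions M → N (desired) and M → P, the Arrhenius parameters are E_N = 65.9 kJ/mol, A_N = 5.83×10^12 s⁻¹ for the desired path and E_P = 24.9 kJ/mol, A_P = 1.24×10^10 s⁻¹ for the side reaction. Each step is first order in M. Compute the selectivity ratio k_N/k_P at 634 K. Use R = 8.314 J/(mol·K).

k_N/k_P = (A_N/A_P)·exp[−(E_N−E_P)/(RT)] = (A_N/A_P)·exp[(E_P−E_N)/(RT)].
(E_P−E_N)/(RT) = (24.9−65.9)×10³/(8.314×634) = -41000/5271 = -7.778.
k_N/k_P = (5.83×10^12/1.24×10^10)·exp(-7.778) = 470.2 × 4.187×10^-4 = 0.197.

0.197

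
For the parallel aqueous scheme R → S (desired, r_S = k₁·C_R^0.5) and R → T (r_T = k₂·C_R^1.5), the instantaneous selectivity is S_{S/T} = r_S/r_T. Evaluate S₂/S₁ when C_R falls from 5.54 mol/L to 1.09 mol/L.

5.08

S_{S/T} = (k₁/k₂)·C_R⁻¹, so S₂/S₁ = (C_{R,2}/C_{R,1})⁻¹.
= 5.54/1.09 = 5.08.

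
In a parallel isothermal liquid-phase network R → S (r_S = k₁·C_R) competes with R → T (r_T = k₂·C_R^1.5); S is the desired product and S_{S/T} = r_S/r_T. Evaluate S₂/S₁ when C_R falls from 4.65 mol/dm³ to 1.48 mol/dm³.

1.77

S_{S/T} = (k₁/k₂)·C_R^-0.5, so S₂/S₁ = (C_{R,2}/C_{R,1})^-0.5.
= (1.48/4.65)^(-0.5) = (0.3183)^(-0.5) = 1.77.
Selectivity toward S rises as C_R falls — low-concentration operation is favoured.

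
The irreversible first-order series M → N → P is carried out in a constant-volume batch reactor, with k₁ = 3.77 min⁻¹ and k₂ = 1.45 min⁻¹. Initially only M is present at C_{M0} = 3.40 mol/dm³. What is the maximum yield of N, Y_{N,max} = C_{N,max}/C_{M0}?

0.550

At the optimum, C_{N,max}/C_{M0} = (k₁/k₂)^[k₂/(k₂−k₁)].
= (3.77/1.45)^(1.45/(1.45−3.77)) = (2.600)^(-0.6250) = 0.5504.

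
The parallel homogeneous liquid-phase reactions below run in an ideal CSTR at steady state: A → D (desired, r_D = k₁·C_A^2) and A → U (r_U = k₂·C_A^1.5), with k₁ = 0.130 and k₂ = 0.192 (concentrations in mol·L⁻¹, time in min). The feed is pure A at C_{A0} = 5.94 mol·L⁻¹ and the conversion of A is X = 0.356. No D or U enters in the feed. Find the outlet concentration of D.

1.20 mol·L⁻¹

Exit C_A = C_{A0}(1−X) = 5.94×0.644 = 3.825 mol·L⁻¹.
In a CSTR the entire volume is at exit conditions, so r_D = 0.130×3.825^2 = 1.902 and r_U = 0.192×3.825^1.5 = 1.437.
Fraction of consumed A going to D: r_D/(r_D+r_U) = 0.5698.
C_D = 0.5698·C_{A0}·X = 0.5698×5.94×0.356 = 1.20 mol·L⁻¹.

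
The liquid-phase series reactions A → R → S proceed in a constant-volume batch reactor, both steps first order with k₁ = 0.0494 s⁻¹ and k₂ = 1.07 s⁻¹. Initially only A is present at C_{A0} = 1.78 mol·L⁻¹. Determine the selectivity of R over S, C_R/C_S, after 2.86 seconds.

Solving the coupled first-order balances gives C_R(t) = [k₁/(k₂−k₁)]·C_{A0}·(e^(−k₁t) − e^(−k₂t)).
e^(−k₁t) = e^(−0.0494×2.86) = e^(−0.1413) = 0.8682; e^(−k₂t) = e^(−3.060) = 0.04688.
C_R = 0.0494×1.78/(1.07−0.0494) × (0.8682−0.04688) = 0.08616×0.8214 = 0.07077 mol·L⁻¹.
C_A = C_{A0}e^(−k₁t) = 1.545 mol·L⁻¹, so C_S = C_{A0}−C_A−C_R = 0.1638 mol·L⁻¹; C_R/C_S = 0.432.

0.432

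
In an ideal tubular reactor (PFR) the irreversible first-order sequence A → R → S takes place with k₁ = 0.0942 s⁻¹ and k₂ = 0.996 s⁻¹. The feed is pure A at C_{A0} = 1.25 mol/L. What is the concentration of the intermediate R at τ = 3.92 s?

The intermediate concentration in a first-order A→B→C sequence is C_R = k₁C_{A0}(e^(−k₁τ) − e^(−k₂τ))/(k₂−k₁).
e^(−k₁τ) = e^(−0.0942×3.92) = e^(−0.3693) = 0.6912; e^(−k₂τ) = e^(−3.904) = 0.02015.
C_R = 0.0942×1.25/(0.996−0.0942) × (0.6912−0.02015) = 0.1306×0.6711 = 0.08763 mol/L.

0.0876 mol/L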